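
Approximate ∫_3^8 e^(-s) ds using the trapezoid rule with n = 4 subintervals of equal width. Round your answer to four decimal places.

0.0557

Δs = (8 − 3)/4 = 1.25.
f(3) ≈ 0.0498, f(4.25) ≈ 0.0143, f(5.5) ≈ 0.0041, f(6.75) ≈ 0.0012, f(8) ≈ 0.0003.
T_4 = (Δs/2)·[f(s_0) + 2f(s_1) + 2f(s_2) + 2f(s_3) + f(s_4)].
Sum ≈ 0.0557.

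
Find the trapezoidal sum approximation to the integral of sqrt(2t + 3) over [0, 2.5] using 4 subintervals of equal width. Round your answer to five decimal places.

5.80317

Δt = (2.5 − 0)/4 = 0.625.
f(0) ≈ 1.73205, f(0.625) ≈ 2.06155, f(1.25) ≈ 2.34521, f(1.875) ≈ 2.59808, f(2.5) ≈ 2.82843.
T_4 = (Δt/2)·[f(t_0) + 2f(t_1) + 2f(t_2) + 2f(t_3) + f(t_4)].
Sum ≈ 5.80317.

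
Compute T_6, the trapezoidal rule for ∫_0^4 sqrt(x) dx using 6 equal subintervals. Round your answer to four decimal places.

5.2294

Δx = (4 − 0)/6 = 2/3.
f(0) ≈ 0.0000, f(2/3) ≈ 0.8165, f(4/3) ≈ 1.1547, f(2) ≈ 1.4142, f(8/3) ≈ 1.6330, f(10/3) ≈ 1.8257, f(4) ≈ 2.0000.
T_6 = (Δx/2)·[f(x_0) + 2f(x_1) + ... + 2f(x_{5}) + f(x_6)].
Sum ≈ 5.2294.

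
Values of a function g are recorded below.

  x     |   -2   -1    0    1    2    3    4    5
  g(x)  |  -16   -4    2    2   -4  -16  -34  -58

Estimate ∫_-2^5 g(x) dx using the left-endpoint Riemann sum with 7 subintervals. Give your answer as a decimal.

-70

Δx = 1.
Sum = 1·[(-16) + (-4) + 2 + 2 + (-4) + (-16) + (-34)] = -70.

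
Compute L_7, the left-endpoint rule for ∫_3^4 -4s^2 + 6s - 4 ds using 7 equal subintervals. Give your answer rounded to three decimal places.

-30.776

Δs = (4 − 3)/7 = 1/7.
Left endpoints: 3, 22/7, 23/7, 24/7, 25/7, 26/7, 27/7.
f(3) = -22, f(22/7) = -1208/49, f(23/7) = -1346/49, f(24/7) = -1492/49, f(25/7) = -1646/49, f(26/7) = -1808/49, f(27/7) = -1978/49.
Sum = Δs · [f(3) + f(22/7) + f(23/7) + ...].
Sum ≈ -30.776.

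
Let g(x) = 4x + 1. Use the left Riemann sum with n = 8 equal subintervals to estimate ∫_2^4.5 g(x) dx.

Δx = (4.5 − 2)/8 = 0.3125.
Left endpoints: 2, 2.3125, 2.625, 2.9375, 3.25, 3.5625, 3.875, 4.1875.
g(2) = 9, g(2.3125) = 10.25, g(2.625) = 11.5, g(2.9375) = 12.75, g(3.25) = 14, g(3.5625) = 15.25, g(3.875) = 16.5, g(4.1875) = 17.75.
Sum = Δx · [g(2) + g(2.3125) + g(2.625) + ...].
Sum = 33.4375.

33.4375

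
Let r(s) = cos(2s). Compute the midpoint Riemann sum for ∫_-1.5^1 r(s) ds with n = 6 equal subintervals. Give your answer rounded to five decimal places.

0.54072

Δs = (1 − (-1.5))/6 = 5/12.
Midpoints: -31/24, -0.875, -11/24, -1/24, 0.375, 19/24.
r(-31/24) ≈ -0.84818, r(-0.875) ≈ -0.17825, r(-11/24) ≈ 0.60847, r(-1/24) ≈ 0.99653, r(0.375) ≈ 0.73169, r(19/24) ≈ -0.01254.
Sum = Δs · [r(-31/24) + r(-0.875) + r(-11/24) + ...].
Sum ≈ 0.54072.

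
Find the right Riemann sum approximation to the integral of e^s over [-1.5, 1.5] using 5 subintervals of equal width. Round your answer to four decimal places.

Δs = (1.5 − (-1.5))/5 = 0.6.
Right endpoints: -0.9, -0.3, 0.3, 0.9, 1.5.
f(-0.9) ≈ 0.4066, f(-0.3) ≈ 0.7408, f(0.3) ≈ 1.3499, f(0.9) ≈ 2.4596, f(1.5) ≈ 4.4817.
Sum = Δs · [f(-0.9) + f(-0.3) + f(0.3) + f(0.9) + f(1.5)].
Sum ≈ 5.6631.

5.6631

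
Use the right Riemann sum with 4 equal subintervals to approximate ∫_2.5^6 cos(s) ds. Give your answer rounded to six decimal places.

Δs = (6 − 2.5)/4 = 0.875.
Right endpoints: 3.375, 4.25, 5.125, 6.
f(3.375) ≈ -0.972884, f(4.25) ≈ -0.446087, f(5.125) ≈ 0.401003, f(6) ≈ 0.960170.
Sum = Δs · [f(3.375) + f(4.25) + f(5.125) + f(6)].
Sum ≈ -0.050574.

-0.050574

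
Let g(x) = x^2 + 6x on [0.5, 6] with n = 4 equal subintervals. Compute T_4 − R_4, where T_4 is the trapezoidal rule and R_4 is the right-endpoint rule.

T_4 = 180.94140625.
R_4 = 228.20703125.
T_4 − R_4 = -47.265625.

-47.265625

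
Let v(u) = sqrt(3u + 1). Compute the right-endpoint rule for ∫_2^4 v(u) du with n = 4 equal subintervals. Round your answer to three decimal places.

Δu = (4 − 2)/4 = 0.5.
Right endpoints: 2.5, 3, 3.5, 4.
v(2.5) ≈ 2.915, v(3) ≈ 3.162, v(3.5) ≈ 3.391, v(4) ≈ 3.606.
Sum = Δu · [v(2.5) + v(3) + v(3.5) + v(4)].
Sum ≈ 6.537.

6.537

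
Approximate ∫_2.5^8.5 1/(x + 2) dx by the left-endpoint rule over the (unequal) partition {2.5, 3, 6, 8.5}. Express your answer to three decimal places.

Subinterval widths: 0.5, 3, 2.5.
Left endpoints: 2.5, 3, 6.
f(2.5) = 2/9, f(3) = 0.2, f(6) = 0.125.
Sum = Σ Δx_i · f(x_i).
Sum ≈ 1.024.

1.024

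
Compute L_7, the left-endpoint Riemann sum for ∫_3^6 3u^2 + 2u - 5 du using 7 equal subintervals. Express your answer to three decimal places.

182.633

Δu = (6 − 3)/7 = 3/7.
Left endpoints: 3, 24/7, 27/7, 30/7, 33/7, 36/7, 39/7.
f(3) = 28, f(24/7) = 1819/49, f(27/7) = 2320/49, f(30/7) = 2875/49, f(33/7) = 3484/49, f(36/7) = 4147/49, f(39/7) = 4864/49.
Sum = Δu · [f(3) + f(24/7) + f(27/7) + ...].
Sum ≈ 182.633.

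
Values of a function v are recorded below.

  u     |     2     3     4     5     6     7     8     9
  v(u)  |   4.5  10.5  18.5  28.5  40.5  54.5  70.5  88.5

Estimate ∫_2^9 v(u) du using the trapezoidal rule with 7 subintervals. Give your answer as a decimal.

Δu = 1.
T_7 = (1/2)·[4.5 + 2·10.5 + 2·18.5 + 2·28.5 + 2·40.5 + 2·54.5 + 2·70.5 + 88.5] = 269.5.

269.5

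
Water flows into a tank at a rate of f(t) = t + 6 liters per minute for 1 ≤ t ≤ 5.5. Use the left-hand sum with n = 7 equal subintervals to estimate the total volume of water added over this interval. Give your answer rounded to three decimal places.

Δt = (5.5 − 1)/7 = 9/14.
Left endpoints: 1, 23/14, 16/7, 41/14, 25/7, 59/14, 34/7.
f(1) = 7, f(23/14) = 107/14, f(16/7) = 58/7, f(41/14) = 125/14, f(25/7) = 67/7, f(59/14) = 143/14, f(34/7) = 76/7.
Sum = Δt · [f(1) + f(23/14) + f(16/7) + ...].
Sum ≈ 40.179.

40.179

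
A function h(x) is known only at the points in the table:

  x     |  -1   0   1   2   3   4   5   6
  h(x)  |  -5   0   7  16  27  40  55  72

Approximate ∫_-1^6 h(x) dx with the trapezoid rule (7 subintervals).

Δx = 1.
T_7 = (1/2)·[(-5) + 2·0 + 2·7 + 2·16 + 2·27 + 2·40 + 2·55 + 72] = 178.5.

178.5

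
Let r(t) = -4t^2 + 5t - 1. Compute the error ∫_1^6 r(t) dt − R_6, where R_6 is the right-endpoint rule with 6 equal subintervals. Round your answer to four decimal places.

Exact integral: ∫_1^6 r(t) dt ≈ -204.166667.
R_6 ≈ -254.398148.
Error ≈ -204.166667 − (-254.398148) ≈ 50.2315.

50.2315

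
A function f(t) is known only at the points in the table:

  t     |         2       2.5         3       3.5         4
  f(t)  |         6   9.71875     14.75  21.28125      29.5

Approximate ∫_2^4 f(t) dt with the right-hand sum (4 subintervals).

37.625

Δt = 0.5.
Sum = 0.5·[9.71875 + 14.75 + 21.28125 + 29.5] = 37.625.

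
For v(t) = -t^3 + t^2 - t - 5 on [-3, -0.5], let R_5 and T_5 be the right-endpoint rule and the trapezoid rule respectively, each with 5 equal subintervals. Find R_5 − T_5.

-9.53125

R_5 = 12.1875.
T_5 = 21.71875.
R_5 − T_5 = -9.53125.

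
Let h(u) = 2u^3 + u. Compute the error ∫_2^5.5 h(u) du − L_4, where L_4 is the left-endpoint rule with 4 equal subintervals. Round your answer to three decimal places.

Exact integral: ∫_2^5.5 h(u) du = 462.65625.
L_4 ≈ 332.59570.
Error ≈ 462.65625 − 332.59570 ≈ 130.061.

130.061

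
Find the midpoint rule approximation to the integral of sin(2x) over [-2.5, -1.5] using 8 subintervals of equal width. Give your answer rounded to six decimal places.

0.638489

Δx = (-1.5 − (-2.5))/8 = 0.125.
Midpoints: -2.4375, -2.3125, -2.1875, -2.0625, -1.9375, -1.8125, -1.6875, -1.5625.
f(-2.4375) ≈ 0.986808, f(-2.3125) ≈ 0.996184, f(-2.1875) ≈ 0.943622, f(-2.0625) ≈ 0.832391, f(-1.9375) ≈ 0.669405, f(-1.8125) ≈ 0.464799, f(-1.6875) ≈ 0.231294, f(-1.5625) ≈ -0.016592.
Sum = Δx · [f(-2.4375) + f(-2.3125) + f(-2.1875) + ...].
Sum ≈ 0.638489.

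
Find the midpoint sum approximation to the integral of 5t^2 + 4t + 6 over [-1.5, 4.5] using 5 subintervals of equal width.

225.9

Δt = (4.5 − (-1.5))/5 = 1.2.
Midpoints: -0.9, 0.3, 1.5, 2.7, 3.9.
f(-0.9) = 6.45, f(0.3) = 7.65, f(1.5) = 23.25, f(2.7) = 53.25, f(3.9) = 97.65.
Sum = Δt · [f(-0.9) + f(0.3) + f(1.5) + f(2.7) + f(3.9)].
Sum = 225.9.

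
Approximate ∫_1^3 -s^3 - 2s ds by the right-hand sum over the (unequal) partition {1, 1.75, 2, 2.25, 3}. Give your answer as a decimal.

Subinterval widths: 0.75, 0.25, 0.25, 0.75.
Right endpoints: 1.75, 2, 2.25, 3.
f(1.75) = -8.859375, f(2) = -12, f(2.25) = -15.890625, f(3) = -33.
Sum = Σ Δs_i · f(s_i).
Sum = -38.3671875.

-38.3671875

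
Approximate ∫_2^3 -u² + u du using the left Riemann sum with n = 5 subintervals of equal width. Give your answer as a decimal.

Δu = (3 − 2)/5 = 0.2.
Left endpoints: 2, 2.2, 2.4, 2.6, 2.8.
f(2) = -2, f(2.2) = -2.64, f(2.4) = -3.36, f(2.6) = -4.16, f(2.8) = -5.04.
Sum = Δu · [f(2) + f(2.2) + f(2.4) + f(2.6) + f(2.8)].
Sum = -3.44.

-3.44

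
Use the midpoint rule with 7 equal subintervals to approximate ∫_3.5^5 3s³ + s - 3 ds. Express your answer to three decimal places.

357.859

Δs = (5 − 3.5)/7 = 3/14.
Midpoints: 101/28, 107/28, 113/28, 4.25, 125/28, 131/28, 137/28.
f(101/28) = 3104231/21952, f(107/28) = 3693161/21952, f(113/28) = 4351427/21952, f(4.25) = 231.546875, f(125/28) = 5891519/21952, f(131/28) = 6781121/21952, f(137/28) = 7755611/21952.
Sum = Δs · [f(101/28) + f(107/28) + f(113/28) + ...].
Sum ≈ 357.859.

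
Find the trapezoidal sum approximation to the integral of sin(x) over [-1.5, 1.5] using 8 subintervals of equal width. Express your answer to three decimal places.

Δx = (1.5 − (-1.5))/8 = 0.375.
f(-1.5) ≈ -0.997, f(-1.125) ≈ -0.902, f(-0.75) ≈ -0.682, f(-0.375) ≈ -0.366, f(0) ≈ 0.000, f(0.375) ≈ 0.366, f(0.75) ≈ 0.682, f(1.125) ≈ 0.902, f(1.5) ≈ 0.997.
T_8 = (Δx/2)·[f(x_0) + 2f(x_1) + ... + 2f(x_{7}) + f(x_8)].
Sum ≈ 0.000.

0.000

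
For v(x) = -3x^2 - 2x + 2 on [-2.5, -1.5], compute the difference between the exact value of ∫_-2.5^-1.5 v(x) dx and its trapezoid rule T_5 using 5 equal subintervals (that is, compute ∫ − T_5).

Exact integral: ∫_-2.5^-1.5 v(x) dx = -6.25.
T_5 = -6.27.
Error = -6.25 − (-6.27) = 0.02.

0.02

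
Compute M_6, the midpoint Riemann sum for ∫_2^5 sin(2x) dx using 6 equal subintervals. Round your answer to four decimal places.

Δx = (5 − 2)/6 = 0.5.
Midpoints: 2.25, 2.75, 3.25, 3.75, 4.25, 4.75.
f(2.25) ≈ -0.9775, f(2.75) ≈ -0.7055, f(3.25) ≈ 0.2151, f(3.75) ≈ 0.9380, f(4.25) ≈ 0.7985, f(4.75) ≈ -0.0752.
Sum = Δx · [f(2.25) + f(2.75) + f(3.25) + ...].
Sum ≈ 0.0967.

0.0967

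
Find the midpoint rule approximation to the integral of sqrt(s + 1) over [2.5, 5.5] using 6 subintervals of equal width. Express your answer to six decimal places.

6.683349

Δs = (5.5 − 2.5)/6 = 0.5.
Midpoints: 2.75, 3.25, 3.75, 4.25, 4.75, 5.25.
f(2.75) ≈ 1.936492, f(3.25) ≈ 2.061553, f(3.75) ≈ 2.179449, f(4.25) ≈ 2.291288, f(4.75) ≈ 2.397916, f(5.25) ≈ 2.500000.
Sum = Δs · [f(2.75) + f(3.25) + f(3.75) + ...].
Sum ≈ 6.683349.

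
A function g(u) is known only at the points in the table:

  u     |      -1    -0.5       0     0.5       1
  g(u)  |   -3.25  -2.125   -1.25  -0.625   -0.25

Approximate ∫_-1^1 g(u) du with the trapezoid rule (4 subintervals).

Δu = 0.5.
T_4 = (0.5/2)·[(-3.25) + 2·(-2.125) + 2·(-1.25) + 2·(-0.625) + (-0.25)] = -2.875.

-2.875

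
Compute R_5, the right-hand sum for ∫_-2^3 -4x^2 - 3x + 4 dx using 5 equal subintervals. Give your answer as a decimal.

-55

Δx = (3 − (-2))/5 = 1.
Right endpoints: -1, 0, 1, 2, 3.
f(-1) = 3, f(0) = 4, f(1) = -3, f(2) = -18, f(3) = -41.
Sum = Δx · [f(-1) + f(0) + f(1) + f(2) + f(3)].
Sum = -55.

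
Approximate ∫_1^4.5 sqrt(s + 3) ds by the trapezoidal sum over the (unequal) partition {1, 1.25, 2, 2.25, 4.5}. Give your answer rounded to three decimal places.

8.344

Subinterval widths: 0.25, 0.75, 0.25, 2.25.
f(1) ≈ 2.000, f(1.25) ≈ 2.062, f(2) ≈ 2.236, f(2.25) ≈ 2.291, f(4.5) ≈ 2.739.
On each subinterval the trapezoid contributes (Δs_i/2)·[f(s_{i-1}) + f(s_i)].
Sum ≈ 8.344.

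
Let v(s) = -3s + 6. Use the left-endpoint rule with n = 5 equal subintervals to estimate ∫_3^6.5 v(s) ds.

Δs = (6.5 − 3)/5 = 0.7.
Left endpoints: 3, 3.7, 4.4, 5.1, 5.8.
v(3) = -3, v(3.7) = -5.1, v(4.4) = -7.2, v(5.1) = -9.3, v(5.8) = -11.4.
Sum = Δs · [v(3) + v(3.7) + v(4.4) + v(5.1) + v(5.8)].
Sum = -25.2.

-25.2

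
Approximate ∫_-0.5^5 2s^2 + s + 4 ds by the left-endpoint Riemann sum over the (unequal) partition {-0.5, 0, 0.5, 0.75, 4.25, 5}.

59.09375

Subinterval widths: 0.5, 0.5, 0.25, 3.5, 0.75.
Left endpoints: -0.5, 0, 0.5, 0.75, 4.25.
f(-0.5) = 4, f(0) = 4, f(0.5) = 5, f(0.75) = 5.875, f(4.25) = 44.375.
Sum = Σ Δs_i · f(s_i).
Sum = 59.09375.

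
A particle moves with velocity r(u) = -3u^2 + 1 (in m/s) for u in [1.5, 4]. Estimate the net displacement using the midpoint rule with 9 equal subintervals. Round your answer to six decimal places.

Δu = (4 − 1.5)/9 = 5/18.
Midpoints: 59/36, 23/12, 79/36, 89/36, 2.75, 109/36, 119/36, 43/12, 139/36.
r(59/36) = -3049/432, r(23/12) = -481/48, r(79/36) = -5809/432, r(89/36) = -7489/432, r(2.75) = -21.6875, r(109/36) = -11449/432, r(119/36) = -13729/432, r(43/12) = -1801/48, r(139/36) = -18889/432.
Sum = Δu · [r(59/36) + r(23/12) + r(79/36) + ...].
Sum ≈ -58.076775.

-58.076775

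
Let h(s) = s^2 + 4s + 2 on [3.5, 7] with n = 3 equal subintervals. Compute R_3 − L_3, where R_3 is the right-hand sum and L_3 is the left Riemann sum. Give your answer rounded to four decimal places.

R_3 ≈ 210.939815.
L_3 ≈ 151.731481.
R_3 − L_3 ≈ 59.2083.

59.2083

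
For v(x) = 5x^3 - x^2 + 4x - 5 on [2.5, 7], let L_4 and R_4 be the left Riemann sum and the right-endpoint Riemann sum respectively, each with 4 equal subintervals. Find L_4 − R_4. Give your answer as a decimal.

L_4 ≈ 2066.15918.
R_4 ≈ 3879.79980.
L_4 − R_4 = -1813.640625.

-1813.640625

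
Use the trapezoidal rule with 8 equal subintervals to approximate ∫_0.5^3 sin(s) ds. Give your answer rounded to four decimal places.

1.8524

Δs = (3 − 0.5)/8 = 0.3125.
f(0.5) ≈ 0.4794, f(0.8125) ≈ 0.7260, f(1.125) ≈ 0.9023, f(1.4375) ≈ 0.9911, f(1.75) ≈ 0.9840, f(2.0625) ≈ 0.8815, f(2.375) ≈ 0.6937, f(2.6875) ≈ 0.4386, f(3) ≈ 0.1411.
T_8 = (Δs/2)·[f(s_0) + 2f(s_1) + ... + 2f(s_{7}) + f(s_8)].
Sum ≈ 1.8524.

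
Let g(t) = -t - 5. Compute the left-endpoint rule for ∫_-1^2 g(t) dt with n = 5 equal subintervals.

-15.6

Δt = (2 − (-1))/5 = 0.6.
Left endpoints: -1, -0.4, 0.2, 0.8, 1.4.
g(-1) = -4, g(-0.4) = -4.6, g(0.2) = -5.2, g(0.8) = -5.8, g(1.4) = -6.4.
Sum = Δt · [g(-1) + g(-0.4) + g(0.2) + g(0.8) + g(1.4)].
Sum = -15.6.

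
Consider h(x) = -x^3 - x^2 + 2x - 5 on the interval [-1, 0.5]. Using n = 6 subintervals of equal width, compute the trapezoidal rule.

-8.39453125

Δx = (0.5 − (-1))/6 = 0.25.
h(-1) = -7, h(-0.75) = -6.640625, h(-0.5) = -6.125, h(-0.25) = -5.546875, h(0) = -5, h(0.25) = -4.578125, h(0.5) = -4.375.
T_6 = (Δx/2)·[h(x_0) + 2h(x_1) + ... + 2h(x_{5}) + h(x_6)].
Sum = -8.39453125.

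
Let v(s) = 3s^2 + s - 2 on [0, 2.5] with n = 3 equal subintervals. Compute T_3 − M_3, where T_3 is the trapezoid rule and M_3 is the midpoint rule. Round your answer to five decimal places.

T_3 ≈ 14.6180556.
M_3 ≈ 13.3159722.
T_3 − M_3 ≈ 1.30208.

1.30208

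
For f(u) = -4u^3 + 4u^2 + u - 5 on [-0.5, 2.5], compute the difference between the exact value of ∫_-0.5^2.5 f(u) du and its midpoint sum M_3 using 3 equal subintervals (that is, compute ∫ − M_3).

Exact integral: ∫_-0.5^2.5 f(u) du = -30.
M_3 = -28.
Error = -30 − (-28) = -2.

-2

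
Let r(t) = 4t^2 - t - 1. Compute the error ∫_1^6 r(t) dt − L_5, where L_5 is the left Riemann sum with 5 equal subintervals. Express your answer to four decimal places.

64.1667

Exact integral: ∫_1^6 r(t) dt ≈ 264.166667.
L_5 = 200.
Error ≈ 264.166667 − 200 ≈ 64.1667.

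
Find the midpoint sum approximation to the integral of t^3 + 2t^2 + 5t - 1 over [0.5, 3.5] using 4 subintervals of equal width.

Δt = (3.5 − 0.5)/4 = 0.75.
Midpoints: 0.875, 1.625, 2.375, 3.125.
f(0.875) = 2855/512, f(1.625) = 8549/512, f(2.375) = 18203/512, f(3.125) = 33113/512.
Sum = Δt · [f(0.875) + f(1.625) + f(2.375) + f(3.125)].
Sum = 91.875.

91.875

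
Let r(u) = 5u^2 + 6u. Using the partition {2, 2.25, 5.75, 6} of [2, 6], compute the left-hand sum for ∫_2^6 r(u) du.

Subinterval widths: 0.25, 3.5, 0.25.
Left endpoints: 2, 2.25, 5.75.
r(2) = 32, r(2.25) = 38.8125, r(5.75) = 199.8125.
Sum = Σ Δu_i · r(u_i).
Sum = 193.796875.

193.796875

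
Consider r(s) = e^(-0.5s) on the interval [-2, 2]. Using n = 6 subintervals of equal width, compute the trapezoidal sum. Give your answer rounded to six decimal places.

4.744250

Δs = (2 − (-2))/6 = 2/3.
r(-2) ≈ 2.718282, r(-4/3) ≈ 1.947734, r(-2/3) ≈ 1.395612, r(0) ≈ 1.000000, r(2/3) ≈ 0.716531, r(4/3) ≈ 0.513417, r(2) ≈ 0.367879.
T_6 = (Δs/2)·[r(s_0) + 2r(s_1) + ... + 2r(s_{5}) + r(s_6)].
Sum ≈ 4.744250.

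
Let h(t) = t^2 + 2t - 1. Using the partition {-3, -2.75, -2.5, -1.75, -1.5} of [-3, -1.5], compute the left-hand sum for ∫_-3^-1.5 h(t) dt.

0.59375

Subinterval widths: 0.25, 0.25, 0.75, 0.25.
Left endpoints: -3, -2.75, -2.5, -1.75.
h(-3) = 2, h(-2.75) = 1.0625, h(-2.5) = 0.25, h(-1.75) = -1.4375.
Sum = Σ Δt_i · h(t_i).
Sum = 0.59375.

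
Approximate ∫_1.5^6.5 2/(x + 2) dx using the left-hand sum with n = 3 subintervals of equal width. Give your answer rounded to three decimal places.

2.085

Δx = (6.5 − 1.5)/3 = 5/3.
Left endpoints: 1.5, 19/6, 29/6.
f(1.5) = 4/7, f(19/6) = 12/31, f(29/6) = 12/41.
Sum = Δx · [f(1.5) + f(19/6) + f(29/6)].
Sum ≈ 2.085.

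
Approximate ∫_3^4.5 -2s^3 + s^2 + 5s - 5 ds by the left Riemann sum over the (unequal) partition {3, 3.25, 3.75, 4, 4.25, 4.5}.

Subinterval widths: 0.25, 0.5, 0.25, 0.25, 0.25.
Left endpoints: 3, 3.25, 3.75, 4, 4.25.
f(3) = -35, f(3.25) = -46.84375, f(3.75) = -77.65625, f(4) = -97, f(4.25) = -119.21875.
Sum = Σ Δs_i · f(s_i).
Sum = -105.640625.

-105.640625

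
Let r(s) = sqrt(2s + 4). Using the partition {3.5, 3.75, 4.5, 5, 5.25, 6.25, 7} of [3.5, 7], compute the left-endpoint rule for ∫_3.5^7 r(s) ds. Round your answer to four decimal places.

12.9651

Subinterval widths: 0.25, 0.75, 0.5, 0.25, 1, 0.75.
Left endpoints: 3.5, 3.75, 4.5, 5, 5.25, 6.25.
r(3.5) ≈ 3.3166, r(3.75) ≈ 3.3912, r(4.5) ≈ 3.6056, r(5) ≈ 3.7417, r(5.25) ≈ 3.8079, r(6.25) ≈ 4.0620.
Sum = Σ Δs_i · r(s_i).
Sum ≈ 12.9651.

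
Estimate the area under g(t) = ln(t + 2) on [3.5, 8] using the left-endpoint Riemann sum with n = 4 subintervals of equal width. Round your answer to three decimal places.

8.805

Δt = (8 − 3.5)/4 = 1.125.
Left endpoints: 3.5, 4.625, 5.75, 6.875.
g(3.5) ≈ 1.705, g(4.625) ≈ 1.891, g(5.75) ≈ 2.048, g(6.875) ≈ 2.183.
Sum = Δt · [g(3.5) + g(4.625) + g(5.75) + g(6.875)].
Sum ≈ 8.805.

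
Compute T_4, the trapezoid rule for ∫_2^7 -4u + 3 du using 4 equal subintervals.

-75

Δu = (7 − 2)/4 = 1.25.
f(2) = -5, f(3.25) = -10, f(4.5) = -15, f(5.75) = -20, f(7) = -25.
T_4 = (Δu/2)·[f(u_0) + 2f(u_1) + 2f(u_2) + 2f(u_3) + f(u_4)].
Sum = -75.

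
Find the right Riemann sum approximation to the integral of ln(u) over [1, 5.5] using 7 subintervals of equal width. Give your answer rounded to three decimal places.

Δu = (5.5 − 1)/7 = 9/14.
Right endpoints: 23/14, 16/7, 41/14, 25/7, 59/14, 34/7, 5.5.
f(23/14) ≈ 0.496, f(16/7) ≈ 0.827, f(41/14) ≈ 1.075, f(25/7) ≈ 1.273, f(59/14) ≈ 1.438, f(34/7) ≈ 1.580, f(5.5) ≈ 1.705.
Sum = Δu · [f(23/14) + f(16/7) + f(41/14) + ...].
Sum ≈ 5.396.

5.396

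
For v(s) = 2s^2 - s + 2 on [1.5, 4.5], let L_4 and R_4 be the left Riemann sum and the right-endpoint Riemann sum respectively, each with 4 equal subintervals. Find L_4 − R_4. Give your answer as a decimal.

L_4 = 43.6875.
R_4 = 68.4375.
L_4 − R_4 = -24.75.

-24.75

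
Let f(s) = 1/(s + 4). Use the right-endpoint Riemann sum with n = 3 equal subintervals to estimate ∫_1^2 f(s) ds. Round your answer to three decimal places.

0.177

Δs = (2 − 1)/3 = 1/3.
Right endpoints: 4/3, 5/3, 2.
f(4/3) = 0.1875, f(5/3) = 3/17, f(2) = 1/6.
Sum = Δs · [f(4/3) + f(5/3) + f(2)].
Sum ≈ 0.177.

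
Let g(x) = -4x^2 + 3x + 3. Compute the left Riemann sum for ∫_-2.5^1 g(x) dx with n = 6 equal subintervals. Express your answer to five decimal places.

Δx = (1 − (-2.5))/6 = 7/12.
Left endpoints: -2.5, -23/12, -4/3, -0.75, -1/6, 5/12.
g(-2.5) = -29.5, g(-23/12) = -157/9, g(-4/3) = -73/9, g(-0.75) = -1.5, g(-1/6) = 43/18, g(5/12) = 32/9.
Sum = Δx · [g(-2.5) + g(-23/12) + g(-4/3) + ...].
Sum ≈ -29.52315.

-29.52315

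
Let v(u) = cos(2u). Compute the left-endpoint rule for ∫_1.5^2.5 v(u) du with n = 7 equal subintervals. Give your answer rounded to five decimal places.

-0.63725

Δu = (2.5 − 1.5)/7 = 1/7.
Left endpoints: 1.5, 23/14, 25/14, 27/14, 29/14, 31/14, 33/14.
v(1.5) ≈ -0.98999, v(23/14) ≈ -0.98963, v(25/14) ≈ -0.90903, v(27/14) ≈ -0.75473, v(29/14) ≈ -0.53924, v(31/14) ≈ -0.28002, v(33/14) ≈ 0.00190.
Sum = Δu · [v(1.5) + v(23/14) + v(25/14) + ...].
Sum ≈ -0.63725.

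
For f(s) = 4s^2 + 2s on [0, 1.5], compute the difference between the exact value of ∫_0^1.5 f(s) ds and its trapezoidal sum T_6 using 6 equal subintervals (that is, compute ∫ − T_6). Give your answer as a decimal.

-0.0625

Exact integral: ∫_0^1.5 f(s) ds = 6.75.
T_6 = 6.8125.
Error = 6.75 − 6.8125 = -0.0625.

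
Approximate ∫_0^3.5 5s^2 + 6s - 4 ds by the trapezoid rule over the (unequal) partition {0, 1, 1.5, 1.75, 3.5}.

99.625

Subinterval widths: 1, 0.5, 0.25, 1.75.
f(0) = -4, f(1) = 7, f(1.5) = 16.25, f(1.75) = 21.8125, f(3.5) = 78.25.
On each subinterval the trapezoid contributes (Δs_i/2)·[f(s_{i-1}) + f(s_i)].
Sum = 99.625.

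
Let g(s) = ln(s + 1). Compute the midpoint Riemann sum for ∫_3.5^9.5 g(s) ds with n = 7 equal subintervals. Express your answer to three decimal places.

11.925

Δs = (9.5 − 3.5)/7 = 6/7.
Midpoints: 55/14, 67/14, 79/14, 6.5, 103/14, 115/14, 127/14.
g(55/14) ≈ 1.595, g(67/14) ≈ 1.755, g(79/14) ≈ 1.894, g(6.5) ≈ 2.015, g(103/14) ≈ 2.123, g(115/14) ≈ 2.221, g(127/14) ≈ 2.310.
Sum = Δs · [g(55/14) + g(67/14) + g(79/14) + ...].
Sum ≈ 11.925.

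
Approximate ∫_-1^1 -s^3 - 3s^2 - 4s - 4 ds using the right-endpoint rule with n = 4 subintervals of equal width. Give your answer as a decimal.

Δs = (1 − (-1))/4 = 0.5.
Right endpoints: -0.5, 0, 0.5, 1.
f(-0.5) = -2.625, f(0) = -4, f(0.5) = -6.875, f(1) = -12.
Sum = Δs · [f(-0.5) + f(0) + f(0.5) + f(1)].
Sum = -12.75.

-12.75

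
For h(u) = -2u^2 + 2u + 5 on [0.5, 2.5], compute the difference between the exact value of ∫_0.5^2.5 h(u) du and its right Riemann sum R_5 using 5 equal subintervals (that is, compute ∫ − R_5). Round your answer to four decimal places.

Exact integral: ∫_0.5^2.5 h(u) du ≈ 5.666667.
R_5 = 3.96.
Error ≈ 5.666667 − 3.96 ≈ 1.7067.

1.7067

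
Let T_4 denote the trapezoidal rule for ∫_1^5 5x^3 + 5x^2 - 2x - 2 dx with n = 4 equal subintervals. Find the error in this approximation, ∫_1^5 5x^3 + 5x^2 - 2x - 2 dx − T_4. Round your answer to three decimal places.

-33.333

Exact integral: ∫_1^5 f(x) dx ≈ 954.66667.
T_4 = 988.
Error ≈ 954.66667 − 988 ≈ -33.333.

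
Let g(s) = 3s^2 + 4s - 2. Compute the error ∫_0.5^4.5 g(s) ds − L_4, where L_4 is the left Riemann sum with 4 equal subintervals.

36

Exact integral: ∫_0.5^4.5 g(s) ds = 123.
L_4 = 87.
Error = 123 − 87 = 36.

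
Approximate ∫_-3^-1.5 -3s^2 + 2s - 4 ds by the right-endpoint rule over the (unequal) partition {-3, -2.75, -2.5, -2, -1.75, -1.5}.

Subinterval widths: 0.25, 0.25, 0.5, 0.25, 0.25.
Right endpoints: -2.75, -2.5, -2, -1.75, -1.5.
f(-2.75) = -32.1875, f(-2.5) = -27.75, f(-2) = -20, f(-1.75) = -16.6875, f(-1.5) = -13.75.
Sum = Σ Δs_i · f(s_i).
Sum = -32.59375.

-32.59375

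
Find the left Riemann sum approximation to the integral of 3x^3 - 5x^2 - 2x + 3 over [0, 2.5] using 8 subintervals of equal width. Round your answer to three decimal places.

3.099

Δx = (2.5 − 0)/8 = 0.3125.
Left endpoints: 0, 0.3125, 0.625, 0.9375, 1.25, 1.5625, 1.875, 2.1875.
f(0) = 3, f(0.3125) = 8103/4096, f(0.625) = 271/512, f(0.9375) = -3267/4096, f(1.25) = -1.453125, f(1.5625) = -3637/4096, f(1.875) = 741/512, f(2.1875) = 24993/4096.
Sum = Δx · [f(0) + f(0.3125) + f(0.625) + ...].
Sum ≈ 3.099.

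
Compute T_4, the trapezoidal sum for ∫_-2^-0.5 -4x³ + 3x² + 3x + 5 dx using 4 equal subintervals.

Δx = (-0.5 − (-2))/4 = 0.375.
f(-2) = 43, f(-1.625) = 25.2109375, f(-1.25) = 13.75, f(-0.875) = 7.3515625, f(-0.5) = 4.75.
T_4 = (Δx/2)·[f(x_0) + 2f(x_1) + 2f(x_2) + 2f(x_3) + f(x_4)].
Sum = 26.3203125.

26.3203125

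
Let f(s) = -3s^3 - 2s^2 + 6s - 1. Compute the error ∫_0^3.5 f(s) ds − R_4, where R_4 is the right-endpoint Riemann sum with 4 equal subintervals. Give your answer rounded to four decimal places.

65.7321

Exact integral: ∫_0^3.5 f(s) ds ≈ -107.880208.
R_4 ≈ -173.612305.
Error ≈ -107.880208 − (-173.612305) ≈ 65.7321.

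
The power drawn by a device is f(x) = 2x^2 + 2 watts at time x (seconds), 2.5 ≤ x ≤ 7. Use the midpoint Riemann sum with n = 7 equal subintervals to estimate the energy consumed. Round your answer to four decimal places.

226.9401

Δx = (7 − 2.5)/7 = 9/14.
Midpoints: 79/28, 97/28, 115/28, 4.75, 151/28, 169/28, 187/28.
f(79/28) = 7025/392, f(97/28) = 10193/392, f(115/28) = 14009/392, f(4.75) = 47.125, f(151/28) = 23585/392, f(169/28) = 29345/392, f(187/28) = 35753/392.
Sum = Δx · [f(79/28) + f(97/28) + f(115/28) + ...].
Sum ≈ 226.9401.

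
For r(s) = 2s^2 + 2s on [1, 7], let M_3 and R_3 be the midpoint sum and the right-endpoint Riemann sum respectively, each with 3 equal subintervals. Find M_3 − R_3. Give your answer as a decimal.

-120

M_3 = 272.
R_3 = 392.
M_3 − R_3 = -120.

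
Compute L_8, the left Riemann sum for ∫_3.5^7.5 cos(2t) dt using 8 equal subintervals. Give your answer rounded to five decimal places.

Δt = (7.5 − 3.5)/8 = 0.5.
Left endpoints: 3.5, 4, 4.5, 5, 5.5, 6, 6.5, 7.
f(3.5) ≈ 0.75390, f(4) ≈ -0.14550, f(4.5) ≈ -0.91113, f(5) ≈ -0.83907, f(5.5) ≈ 0.00443, f(6) ≈ 0.84385, f(6.5) ≈ 0.90745, f(7) ≈ 0.13674.
Sum = Δt · [f(3.5) + f(4) + f(4.5) + ...].
Sum ≈ 0.37533.

0.37533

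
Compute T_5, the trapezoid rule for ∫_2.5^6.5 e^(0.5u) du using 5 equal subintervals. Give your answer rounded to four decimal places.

45.1931

Δu = (6.5 − 2.5)/5 = 0.8.
f(2.5) ≈ 3.4903, f(3.3) ≈ 5.2070, f(4.1) ≈ 7.7679, f(4.9) ≈ 11.5883, f(5.7) ≈ 17.2878, f(6.5) ≈ 25.7903.
T_5 = (Δu/2)·[f(u_0) + 2f(u_1) + ... + 2f(u_{4}) + f(u_5)].
Sum ≈ 45.1931.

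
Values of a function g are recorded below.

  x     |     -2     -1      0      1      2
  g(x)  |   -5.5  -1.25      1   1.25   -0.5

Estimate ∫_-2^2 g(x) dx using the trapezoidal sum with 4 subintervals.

Δx = 1.
T_4 = (1/2)·[(-5.5) + 2·(-1.25) + 2·1 + 2·1.25 + (-0.5)] = -2.

-2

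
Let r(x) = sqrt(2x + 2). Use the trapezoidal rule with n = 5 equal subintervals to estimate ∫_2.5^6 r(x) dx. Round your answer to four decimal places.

11.2831

Δx = (6 − 2.5)/5 = 0.7.
r(2.5) ≈ 2.6458, r(3.2) ≈ 2.8983, r(3.9) ≈ 3.1305, r(4.6) ≈ 3.3466, r(5.3) ≈ 3.5496, r(6) ≈ 3.7417.
T_5 = (Δx/2)·[r(x_0) + 2r(x_1) + ... + 2r(x_{4}) + r(x_5)].
Sum ≈ 11.2831.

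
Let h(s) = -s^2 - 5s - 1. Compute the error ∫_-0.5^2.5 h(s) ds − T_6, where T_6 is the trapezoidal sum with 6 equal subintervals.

0.125

Exact integral: ∫_-0.5^2.5 h(s) ds = -23.25.
T_6 = -23.375.
Error = -23.25 − (-23.375) = 0.125.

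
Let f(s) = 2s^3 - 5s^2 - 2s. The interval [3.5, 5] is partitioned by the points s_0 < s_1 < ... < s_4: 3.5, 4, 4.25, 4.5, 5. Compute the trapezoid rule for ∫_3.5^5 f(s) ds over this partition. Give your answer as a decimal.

Subinterval widths: 0.5, 0.25, 0.25, 0.5.
f(3.5) = 17.5, f(4) = 40, f(4.25) = 54.71875, f(4.5) = 72, f(5) = 115.
On each subinterval the trapezoid contributes (Δs_i/2)·[f(s_{i-1}) + f(s_i)].
Sum = 88.8046875.

88.8046875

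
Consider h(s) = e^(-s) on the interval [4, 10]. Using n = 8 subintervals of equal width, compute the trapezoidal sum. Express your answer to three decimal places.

Δs = (10 − 4)/8 = 0.75.
h(4) ≈ 0.018, h(4.75) ≈ 0.009, h(5.5) ≈ 0.004, h(6.25) ≈ 0.002, h(7) ≈ 0.001, h(7.75) ≈ 0.000, h(8.5) ≈ 0.000, h(9.25) ≈ 0.000, h(10) ≈ 0.000.
T_8 = (Δs/2)·[h(s_0) + 2h(s_1) + ... + 2h(s_{7}) + h(s_8)].
Sum ≈ 0.019.

0.019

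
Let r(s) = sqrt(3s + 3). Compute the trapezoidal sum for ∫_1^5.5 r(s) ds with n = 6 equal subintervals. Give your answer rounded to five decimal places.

Δs = (5.5 − 1)/6 = 0.75.
r(1) ≈ 2.44949, r(1.75) ≈ 2.87228, r(2.5) ≈ 3.24037, r(3.25) ≈ 3.57071, r(4) ≈ 3.87298, r(4.75) ≈ 4.15331, r(5.5) ≈ 4.41588.
T_6 = (Δs/2)·[r(s_0) + 2r(s_1) + ... + 2r(s_{5}) + r(s_6)].
Sum ≈ 15.85676.

15.85676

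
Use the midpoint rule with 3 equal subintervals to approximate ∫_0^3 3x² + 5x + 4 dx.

60.75

Δx = (3 − 0)/3 = 1.
Midpoints: 0.5, 1.5, 2.5.
f(0.5) = 7.25, f(1.5) = 18.25, f(2.5) = 35.25.
Sum = Δx · [f(0.5) + f(1.5) + f(2.5)].
Sum = 60.75.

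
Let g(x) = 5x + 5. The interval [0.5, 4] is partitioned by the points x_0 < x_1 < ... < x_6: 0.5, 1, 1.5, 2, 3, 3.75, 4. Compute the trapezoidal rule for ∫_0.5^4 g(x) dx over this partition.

56.875

Subinterval widths: 0.5, 0.5, 0.5, 1, 0.75, 0.25.
g(0.5) = 7.5, g(1) = 10, g(1.5) = 12.5, g(2) = 15, g(3) = 20, g(3.75) = 23.75, g(4) = 25.
On each subinterval the trapezoid contributes (Δx_i/2)·[g(x_{i-1}) + g(x_i)].
Sum = 56.875.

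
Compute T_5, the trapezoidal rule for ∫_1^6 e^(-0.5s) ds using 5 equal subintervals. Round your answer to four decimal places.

1.1366

Δs = (6 − 1)/5 = 1.
f(1) ≈ 0.6065, f(2) ≈ 0.3679, f(3) ≈ 0.2231, f(4) ≈ 0.1353, f(5) ≈ 0.0821, f(6) ≈ 0.0498.
T_5 = (Δs/2)·[f(s_0) + 2f(s_1) + ... + 2f(s_{4}) + f(s_5)].
Sum ≈ 1.1366.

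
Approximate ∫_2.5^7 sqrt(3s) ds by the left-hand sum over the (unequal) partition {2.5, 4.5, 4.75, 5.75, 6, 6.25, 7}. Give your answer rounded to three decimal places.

Subinterval widths: 2, 0.25, 1, 0.25, 0.25, 0.75.
Left endpoints: 2.5, 4.5, 4.75, 5.75, 6, 6.25.
f(2.5) ≈ 2.739, f(4.5) ≈ 3.674, f(4.75) ≈ 3.775, f(5.75) ≈ 4.153, f(6) ≈ 4.243, f(6.25) ≈ 4.330.
Sum = Σ Δs_i · f(s_i).
Sum ≈ 15.517.

15.517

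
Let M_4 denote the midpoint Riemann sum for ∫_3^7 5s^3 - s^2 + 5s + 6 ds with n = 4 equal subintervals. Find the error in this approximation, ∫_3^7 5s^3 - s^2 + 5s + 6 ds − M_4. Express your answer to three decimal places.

Exact integral: ∫_3^7 f(s) ds ≈ 2918.66667.
M_4 = 2894.
Error ≈ 2918.66667 − 2894 ≈ 24.667.

24.667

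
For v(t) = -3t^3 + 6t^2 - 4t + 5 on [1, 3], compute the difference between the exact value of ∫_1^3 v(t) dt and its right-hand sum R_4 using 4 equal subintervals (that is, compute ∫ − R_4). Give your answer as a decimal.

10.5

Exact integral: ∫_1^3 v(t) dt = -14.
R_4 = -24.5.
Error = -14 − (-24.5) = 10.5.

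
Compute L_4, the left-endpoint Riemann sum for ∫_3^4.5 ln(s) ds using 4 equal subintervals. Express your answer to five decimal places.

1.89519

Δs = (4.5 − 3)/4 = 0.375.
Left endpoints: 3, 3.375, 3.75, 4.125.
f(3) ≈ 1.09861, f(3.375) ≈ 1.21640, f(3.75) ≈ 1.32176, f(4.125) ≈ 1.41707.
Sum = Δs · [f(3) + f(3.375) + f(3.75) + f(4.125)].
Sum ≈ 1.89519.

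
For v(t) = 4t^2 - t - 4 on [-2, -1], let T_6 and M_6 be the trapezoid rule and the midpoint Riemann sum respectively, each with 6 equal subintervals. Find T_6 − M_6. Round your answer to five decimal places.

0.02778

T_6 ≈ 6.8518519.
M_6 ≈ 6.8240741.
T_6 − M_6 ≈ 0.02778.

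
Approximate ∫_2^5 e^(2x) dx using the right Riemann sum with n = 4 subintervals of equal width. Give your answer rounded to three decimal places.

Δx = (5 − 2)/4 = 0.75.
Right endpoints: 2.75, 3.5, 4.25, 5.
f(2.75) ≈ 244.692, f(3.5) ≈ 1096.633, f(4.25) ≈ 4914.769, f(5) ≈ 22026.466.
Sum = Δx · [f(2.75) + f(3.5) + f(4.25) + f(5)].
Sum ≈ 21211.920.

21211.920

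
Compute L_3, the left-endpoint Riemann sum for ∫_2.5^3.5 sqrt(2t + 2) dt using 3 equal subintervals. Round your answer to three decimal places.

2.767

Δt = (3.5 − 2.5)/3 = 1/3.
Left endpoints: 2.5, 17/6, 19/6.
f(2.5) ≈ 2.646, f(17/6) ≈ 2.769, f(19/6) ≈ 2.887.
Sum = Δt · [f(2.5) + f(17/6) + f(19/6)].
Sum ≈ 2.767.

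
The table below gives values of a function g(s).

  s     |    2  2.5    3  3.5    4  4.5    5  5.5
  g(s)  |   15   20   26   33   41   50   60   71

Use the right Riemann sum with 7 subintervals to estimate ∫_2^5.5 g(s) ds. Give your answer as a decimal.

150.5

Δs = 0.5.
Sum = 0.5·[20 + 26 + 33 + 41 + 50 + 60 + 71] = 150.5.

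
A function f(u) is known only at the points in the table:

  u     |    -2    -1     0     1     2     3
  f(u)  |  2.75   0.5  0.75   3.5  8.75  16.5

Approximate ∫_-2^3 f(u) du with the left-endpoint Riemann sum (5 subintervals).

16.25

Δu = 1.
Sum = 1·[2.75 + 0.5 + 0.75 + 3.5 + 8.75] = 16.25.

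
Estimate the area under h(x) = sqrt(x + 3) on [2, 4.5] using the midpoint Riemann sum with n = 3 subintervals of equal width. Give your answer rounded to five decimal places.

Δx = (4.5 − 2)/3 = 5/6.
Midpoints: 29/12, 3.25, 49/12.
h(29/12) ≈ 2.32737, h(3.25) ≈ 2.50000, h(49/12) ≈ 2.66145.
Sum = Δx · [h(29/12) + h(3.25) + h(49/12)].
Sum ≈ 6.24069.

6.24069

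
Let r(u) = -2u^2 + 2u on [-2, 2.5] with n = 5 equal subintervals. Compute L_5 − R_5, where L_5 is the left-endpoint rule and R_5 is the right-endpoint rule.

-4.05

L_5 = -16.74.
R_5 = -12.69.
L_5 − R_5 = -4.05.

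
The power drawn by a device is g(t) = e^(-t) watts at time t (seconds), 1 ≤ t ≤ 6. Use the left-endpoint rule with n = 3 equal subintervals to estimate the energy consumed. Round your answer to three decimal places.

0.751

Δt = (6 − 1)/3 = 5/3.
Left endpoints: 1, 8/3, 13/3.
g(1) ≈ 0.368, g(8/3) ≈ 0.069, g(13/3) ≈ 0.013.
Sum = Δt · [g(1) + g(8/3) + g(13/3)].
Sum ≈ 0.751.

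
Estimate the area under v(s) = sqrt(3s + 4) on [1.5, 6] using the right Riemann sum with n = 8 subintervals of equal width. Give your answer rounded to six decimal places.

17.917986

Δs = (6 − 1.5)/8 = 0.5625.
Right endpoints: 2.0625, 2.625, 3.1875, 3.75, 4.3125, 4.875, 5.4375, 6.
v(2.0625) ≈ 3.191786, v(2.625) ≈ 3.446012, v(3.1875) ≈ 3.682730, v(3.75) ≈ 3.905125, v(4.3125) ≈ 4.115519, v(4.875) ≈ 4.315669, v(5.4375) ≈ 4.506939, v(6) ≈ 4.690416.
Sum = Δs · [v(2.0625) + v(2.625) + v(3.1875) + ...].
Sum ≈ 17.917986.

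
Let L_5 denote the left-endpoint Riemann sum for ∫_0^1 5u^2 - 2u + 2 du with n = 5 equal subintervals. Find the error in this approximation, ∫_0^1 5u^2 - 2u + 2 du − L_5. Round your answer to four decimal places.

Exact integral: ∫_0^1 f(u) du ≈ 2.666667.
L_5 = 2.4.
Error ≈ 2.666667 − 2.4 ≈ 0.2667.

0.2667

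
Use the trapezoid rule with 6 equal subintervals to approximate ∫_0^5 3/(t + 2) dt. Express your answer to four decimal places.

Δt = (5 − 0)/6 = 5/6.
f(0) = 1.5, f(5/6) = 18/17, f(5/3) = 9/11, f(2.5) = 2/3, f(10/3) = 0.5625, f(25/6) = 18/37, f(5) = 3/7.
T_6 = (Δt/2)·[f(t_0) + 2f(t_1) + ... + 2f(t_{5}) + f(t_6)].
Sum ≈ 3.7975.

3.7975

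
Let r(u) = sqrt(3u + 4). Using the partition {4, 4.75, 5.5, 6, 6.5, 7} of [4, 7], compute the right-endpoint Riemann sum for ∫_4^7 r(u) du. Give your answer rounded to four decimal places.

Subinterval widths: 0.75, 0.75, 0.5, 0.5, 0.5.
Right endpoints: 4.75, 5.5, 6, 6.5, 7.
r(4.75) ≈ 4.2720, r(5.5) ≈ 4.5277, r(6) ≈ 4.6904, r(6.5) ≈ 4.8477, r(7) ≈ 5.0000.
Sum = Σ Δu_i · r(u_i).
Sum ≈ 13.8688.

13.8688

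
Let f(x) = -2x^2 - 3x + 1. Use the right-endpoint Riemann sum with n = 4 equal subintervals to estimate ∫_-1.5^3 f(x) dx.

-42.9609375

Δx = (3 − (-1.5))/4 = 1.125.
Right endpoints: -0.375, 0.75, 1.875, 3.
f(-0.375) = 1.84375, f(0.75) = -2.375, f(1.875) = -11.65625, f(3) = -26.
Sum = Δx · [f(-0.375) + f(0.75) + f(1.875) + f(3)].
Sum = -42.9609375.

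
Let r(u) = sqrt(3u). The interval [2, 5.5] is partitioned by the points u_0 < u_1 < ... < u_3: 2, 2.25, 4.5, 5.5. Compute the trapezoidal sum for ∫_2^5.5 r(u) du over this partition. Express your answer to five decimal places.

11.55542

Subinterval widths: 0.25, 2.25, 1.
r(2) ≈ 2.44949, r(2.25) ≈ 2.59808, r(4.5) ≈ 3.67423, r(5.5) ≈ 4.06202.
On each subinterval the trapezoid contributes (Δu_i/2)·[r(u_{i-1}) + r(u_i)].
Sum ≈ 11.55542.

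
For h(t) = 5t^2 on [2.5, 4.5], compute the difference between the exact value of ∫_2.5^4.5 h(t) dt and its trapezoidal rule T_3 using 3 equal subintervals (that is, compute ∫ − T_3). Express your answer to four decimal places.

-0.7407

Exact integral: ∫_2.5^4.5 h(t) dt ≈ 125.833333.
T_3 ≈ 126.574074.
Error ≈ 125.833333 − 126.574074 ≈ -0.7407.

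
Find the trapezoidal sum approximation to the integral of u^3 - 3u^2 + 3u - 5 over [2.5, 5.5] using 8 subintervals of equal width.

Δu = (5.5 − 2.5)/8 = 0.375.
f(2.5) = -0.625, f(2.875) = 1327/512, f(3.25) = 7.390625, f(3.625) = 7213/512, f(4) = 23, f(4.375) = 17635/512, f(4.75) = 48.734375, f(5.125) = 33889/512, f(5.5) = 87.125.
T_8 = (Δu/2)·[f(u_0) + 2f(u_1) + ... + 2f(u_{7}) + f(u_8)].
Sum = 89.8828125.

89.8828125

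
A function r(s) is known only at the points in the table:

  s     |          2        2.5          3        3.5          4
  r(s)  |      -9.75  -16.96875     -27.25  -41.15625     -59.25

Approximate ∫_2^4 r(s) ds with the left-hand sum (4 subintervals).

-47.5625

Δs = 0.5.
Sum = 0.5·[(-9.75) + (-16.96875) + (-27.25) + (-41.15625)] = -47.5625.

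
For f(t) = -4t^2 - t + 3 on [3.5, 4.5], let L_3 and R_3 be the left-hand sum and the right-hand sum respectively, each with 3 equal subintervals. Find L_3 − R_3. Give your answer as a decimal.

11

L_3 ≈ -59.9074074.
R_3 ≈ -70.9074074.
L_3 − R_3 = 11.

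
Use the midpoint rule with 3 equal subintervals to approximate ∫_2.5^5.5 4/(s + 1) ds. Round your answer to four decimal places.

Δs = (5.5 − 2.5)/3 = 1.
Midpoints: 3, 4, 5.
f(3) = 1, f(4) = 0.8, f(5) = 2/3.
Sum = Δs · [f(3) + f(4) + f(5)].
Sum ≈ 2.4667.

2.4667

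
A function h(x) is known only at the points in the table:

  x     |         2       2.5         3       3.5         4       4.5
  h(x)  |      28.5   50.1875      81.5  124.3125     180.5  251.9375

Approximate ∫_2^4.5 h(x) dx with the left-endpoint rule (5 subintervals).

232.5

Δx = 0.5.
Sum = 0.5·[28.5 + 50.1875 + 81.5 + 124.3125 + 180.5] = 232.5.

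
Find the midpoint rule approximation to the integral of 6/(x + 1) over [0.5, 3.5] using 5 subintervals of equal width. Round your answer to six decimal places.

Δx = (3.5 − 0.5)/5 = 0.6.
Midpoints: 0.8, 1.4, 2, 2.6, 3.2.
f(0.8) = 10/3, f(1.4) = 2.5, f(2) = 2, f(2.6) = 5/3, f(3.2) = 10/7.
Sum = Δx · [f(0.8) + f(1.4) + f(2) + f(2.6) + f(3.2)].
Sum ≈ 6.557143.

6.557143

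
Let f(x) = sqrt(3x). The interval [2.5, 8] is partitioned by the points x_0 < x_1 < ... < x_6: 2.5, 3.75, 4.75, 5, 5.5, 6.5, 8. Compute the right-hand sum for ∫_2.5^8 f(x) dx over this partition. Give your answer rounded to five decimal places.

Subinterval widths: 1.25, 1, 0.25, 0.5, 1, 1.5.
Right endpoints: 3.75, 4.75, 5, 5.5, 6.5, 8.
f(3.75) ≈ 3.35410, f(4.75) ≈ 3.77492, f(5) ≈ 3.87298, f(5.5) ≈ 4.06202, f(6.5) ≈ 4.41588, f(8) ≈ 4.89898.
Sum = Σ Δx_i · f(x_i).
Sum ≈ 22.73115.

22.73115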